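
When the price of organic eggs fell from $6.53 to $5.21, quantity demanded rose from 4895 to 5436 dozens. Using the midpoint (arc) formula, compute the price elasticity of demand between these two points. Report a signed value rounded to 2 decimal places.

%ΔQ = (5436 − 4895) / [(4895 + 5436)/2] = 541/5165.5 = 0.104733…
%ΔP = (5.21 − 6.53) / [(6.53 + 5.21)/2] = -1.32/5.87 = -0.224872…
Arc Ed = %ΔQ / %ΔP = (541/5165.5) / (-1.32/5.87) = -0.4657…

-0.47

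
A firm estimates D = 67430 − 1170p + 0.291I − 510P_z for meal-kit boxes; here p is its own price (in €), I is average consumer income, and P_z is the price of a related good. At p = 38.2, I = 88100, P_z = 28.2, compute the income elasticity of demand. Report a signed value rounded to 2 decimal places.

0.75

At the given values, D = 67430 − 1170(38.2) + 0.291(88100) − 510(28.2) = 33991.1.
∂D/∂I = 0.291.
E = (0.291) × (88100/33991.1) = 0.7542…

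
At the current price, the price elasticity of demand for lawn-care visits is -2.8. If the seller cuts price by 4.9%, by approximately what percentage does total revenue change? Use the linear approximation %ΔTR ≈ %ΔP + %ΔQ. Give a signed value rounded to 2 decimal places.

+8.82%

%ΔQ ≈ Ed × %ΔP = (-2.8) × (-4.9%) = +13.7200%
%ΔTR ≈ %ΔP + %ΔQ = (-4.9%) + (+13.7200%) = +8.8200%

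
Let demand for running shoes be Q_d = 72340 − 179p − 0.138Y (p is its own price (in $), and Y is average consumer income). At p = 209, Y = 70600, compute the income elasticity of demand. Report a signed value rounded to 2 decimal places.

At the given values, Q_d = 72340 − 179(209) − 0.138(70600) = 25186.2.
∂Q_d/∂Y = -0.138.
E = (-0.138) × (70600/25186.2) = -0.3868…

-0.39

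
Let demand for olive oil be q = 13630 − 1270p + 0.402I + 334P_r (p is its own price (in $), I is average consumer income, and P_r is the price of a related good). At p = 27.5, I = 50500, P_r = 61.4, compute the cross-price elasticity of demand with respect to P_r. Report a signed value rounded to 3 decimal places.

1.051

At the given values, q = 13630 − 1270(27.5) + 0.402(50500) + 334(61.4) = 19513.6.
∂q/∂P_r = 334.
E = (334) × (61.4/19513.6) = 1.05093…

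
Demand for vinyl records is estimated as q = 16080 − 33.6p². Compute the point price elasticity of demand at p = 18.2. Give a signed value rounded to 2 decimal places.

dq/dp = −2·33.6·p = -1223.04. At p = 18.2, q = 4950.336.
Ed = (dq/dp)·(p/q) = (-1223.04) × (18.2/4950.336) = -4.4965…

-4.50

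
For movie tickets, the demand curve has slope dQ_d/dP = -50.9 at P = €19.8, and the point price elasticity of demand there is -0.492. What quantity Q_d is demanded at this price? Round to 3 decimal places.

2048.415

Ed = (dQ_d/dP)·(P/Q_d) ⇒ Q_d = (dQ_d/dP)·P/Ed = (-50.9)·19.8/(-0.492) = 2048.41463…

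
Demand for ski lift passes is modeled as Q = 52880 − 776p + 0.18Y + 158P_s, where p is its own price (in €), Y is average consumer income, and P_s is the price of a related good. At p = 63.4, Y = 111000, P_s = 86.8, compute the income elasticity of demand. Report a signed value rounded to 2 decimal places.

0.53

At the given values, Q = 52880 − 776(63.4) + 0.18(111000) + 158(86.8) = 37376.
∂Q/∂Y = 0.18.
E = (0.18) × (111000/37376) = 0.5345…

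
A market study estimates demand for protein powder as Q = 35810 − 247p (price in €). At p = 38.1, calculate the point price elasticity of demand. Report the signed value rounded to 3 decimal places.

-0.356

dQ/dp = −247. At p = 38.1, Q = 35810 − 247(38.1) = 26399.3.
Ed = (dQ/dp)·(p/Q) = −247 × (38.1/26399.3) = -0.35647…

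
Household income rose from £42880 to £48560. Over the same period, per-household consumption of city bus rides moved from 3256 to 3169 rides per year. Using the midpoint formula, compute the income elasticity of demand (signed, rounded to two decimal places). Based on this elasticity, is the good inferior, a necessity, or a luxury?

-0.22; inferior

%ΔQ = (3169 − 3256)/[( 3256 + 3169)/2] = -87/3212.5 = -0.027081…
%ΔIncome = (48560 − 42880)/[( 42880 + 48560)/2] = 5680/45720 = 0.124234…
E_income = (-87/3212.5) / (5680/45720) = -0.2179…
E_income < 0 ⇒ inferior good.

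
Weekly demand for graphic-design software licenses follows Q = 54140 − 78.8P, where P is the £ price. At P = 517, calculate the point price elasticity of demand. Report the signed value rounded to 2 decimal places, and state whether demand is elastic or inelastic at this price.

-3.04; elastic

dQ/dP = −78.8. At P = 517, Q = 54140 − 78.8(517) = 13400.4.
Ed = (dQ/dP)·(P/Q) = −78.8 × (517/13400.4) = -3.0401…
|Ed| = 3.04 > 1, so demand is elastic.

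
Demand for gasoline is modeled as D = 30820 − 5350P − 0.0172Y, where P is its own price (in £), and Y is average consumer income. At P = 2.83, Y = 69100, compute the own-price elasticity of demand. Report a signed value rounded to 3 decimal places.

-1.045

At the given values, D = 30820 − 5350(2.83) − 0.0172(69100) = 14490.98.
∂D/∂P = −5350.
E = (-5350) × (2.83/14490.98) = -1.04482…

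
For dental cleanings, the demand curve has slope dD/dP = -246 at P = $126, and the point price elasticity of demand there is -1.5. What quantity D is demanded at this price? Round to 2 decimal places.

20664.00

Ed = (dD/dP)·(P/D) ⇒ D = (dD/dP)·P/Ed = (-246)·126/(-1.5) = 20664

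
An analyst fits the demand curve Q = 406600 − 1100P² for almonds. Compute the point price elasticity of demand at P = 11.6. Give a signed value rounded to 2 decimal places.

-1.14

dQ/dP = −2·1100·P = -25520. At P = 11.6, Q = 258584.
Ed = (dQ/dP)·(P/Q) = (-25520) × (11.6/258584) = -1.1448…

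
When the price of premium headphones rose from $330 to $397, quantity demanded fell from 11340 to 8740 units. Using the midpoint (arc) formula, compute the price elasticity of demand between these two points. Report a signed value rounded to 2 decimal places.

%ΔQ = (8740 − 11340) / [(11340 + 8740)/2] = -2600/10040 = -0.258964…
%ΔP = (397 − 330) / [(330 + 397)/2] = 67/363.5 = 0.184319…
Arc Ed = %ΔQ / %ΔP = (-2600/10040) / (67/363.5) = -1.4049…

-1.40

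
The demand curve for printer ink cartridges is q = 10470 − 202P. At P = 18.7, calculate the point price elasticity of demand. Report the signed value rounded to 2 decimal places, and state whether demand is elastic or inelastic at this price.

dq/dP = −202. At P = 18.7, q = 10470 − 202(18.7) = 6692.6.
Ed = (dq/dP)·(P/q) = −202 × (18.7/6692.6) = -0.5644…
|Ed| = 0.56 < 1, so demand is inelastic.

-0.56; inelastic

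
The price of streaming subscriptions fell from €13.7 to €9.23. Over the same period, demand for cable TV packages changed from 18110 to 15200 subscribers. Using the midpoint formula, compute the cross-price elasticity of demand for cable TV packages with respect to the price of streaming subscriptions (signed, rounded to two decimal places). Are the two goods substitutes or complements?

0.45; substitutes

%ΔQ_{cable TV packages} = (15200 − 18110)/avg = -2910/16655 = -0.174722…
%ΔP_{streaming subscriptions} = (9.23 − 13.7)/avg = -4.47/11.465 = -0.389882…
E_cross = (-2910/16655) / (-4.47/11.465) = 0.4481…
E_cross > 0 ⇒ the goods are substitutes.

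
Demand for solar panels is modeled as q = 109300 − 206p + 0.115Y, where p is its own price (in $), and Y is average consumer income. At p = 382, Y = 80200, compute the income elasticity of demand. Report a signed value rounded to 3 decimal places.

At the given values, q = 109300 − 206(382) + 0.115(80200) = 39831.
∂q/∂Y = 0.115.
E = (0.115) × (80200/39831) = 0.23155…

0.232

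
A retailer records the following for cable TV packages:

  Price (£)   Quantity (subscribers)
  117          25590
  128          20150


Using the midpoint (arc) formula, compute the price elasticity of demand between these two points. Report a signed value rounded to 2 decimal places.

-2.65

%ΔQ = (20150 − 25590) / [(25590 + 20150)/2] = -5440/22870 = -0.237866…
%ΔP = (128 − 117) / [(117 + 128)/2] = 11/122.5 = 0.089795…
Arc Ed = %ΔQ / %ΔP = (-5440/22870) / (11/122.5) = -2.6489…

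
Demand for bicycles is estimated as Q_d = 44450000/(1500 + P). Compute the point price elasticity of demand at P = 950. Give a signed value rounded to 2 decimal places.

-0.39

dQ_d/dP = −44450000/(1500 + P)² = -7.40525. At P = 950, Q_d = 18142.9.
Ed = (dQ_d/dP)·(P/Q_d) = (-7.40525) × (950/18142.9) = -0.3877…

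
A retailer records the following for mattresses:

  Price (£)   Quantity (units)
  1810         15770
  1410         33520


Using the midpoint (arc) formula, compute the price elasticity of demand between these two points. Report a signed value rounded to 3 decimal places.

%ΔQ = (33520 − 15770) / [(15770 + 33520)/2] = 17750/24645 = 0.720227…
%ΔP = (1410 − 1810) / [(1810 + 1410)/2] = -400/1610 = -0.248447…
Arc Ed = %ΔQ / %ΔP = (17750/24645) / (-400/1610) = -2.89891…

-2.899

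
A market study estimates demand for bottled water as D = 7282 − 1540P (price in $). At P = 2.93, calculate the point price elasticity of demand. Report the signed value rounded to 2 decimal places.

dD/dP = −1540. At P = 2.93, D = 7282 − 1540(2.93) = 2769.8.
Ed = (dD/dP)·(P/D) = −1540 × (2.93/2769.8) = -1.6290…

-1.63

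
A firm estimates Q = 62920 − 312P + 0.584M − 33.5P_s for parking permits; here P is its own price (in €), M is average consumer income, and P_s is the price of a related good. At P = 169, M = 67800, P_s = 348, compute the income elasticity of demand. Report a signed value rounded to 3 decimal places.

1.038

At the given values, Q = 62920 − 312(169) + 0.584(67800) − 33.5(348) = 38129.2.
∂Q/∂M = 0.584.
E = (0.584) × (67800/38129.2) = 1.03844…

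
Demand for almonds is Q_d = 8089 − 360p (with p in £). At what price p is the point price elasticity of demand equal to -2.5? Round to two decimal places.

Ed = −360p/(8089 − 360p). Set this equal to -2.5:
360p = 2.5·(8089 − 360p) ⇒ 360p(1 + 2.5) = 2.5·8089
p = 2.5·8089 / (360·3.5) = 16.0496…

16.05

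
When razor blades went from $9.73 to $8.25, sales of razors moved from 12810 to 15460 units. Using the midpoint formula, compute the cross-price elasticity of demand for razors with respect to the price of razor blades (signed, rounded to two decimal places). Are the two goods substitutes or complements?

-1.14; complements

%ΔQ_{razors} = (15460 − 12810)/avg = 2650/14135 = 0.187477…
%ΔP_{razor blades} = (8.25 − 9.73)/avg = -1.48/8.99 = -0.164627…
E_cross = (2650/14135) / (-1.48/8.99) = -1.1388…
E_cross < 0 ⇒ the goods are complements.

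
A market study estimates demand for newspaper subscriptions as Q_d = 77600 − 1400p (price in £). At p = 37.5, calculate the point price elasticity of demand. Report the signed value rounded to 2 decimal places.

dQ_d/dp = −1400. At p = 37.5, Q_d = 77600 − 1400(37.5) = 25100.
Ed = (dQ_d/dp)·(p/Q_d) = −1400 × (37.5/25100) = -2.0916…

-2.09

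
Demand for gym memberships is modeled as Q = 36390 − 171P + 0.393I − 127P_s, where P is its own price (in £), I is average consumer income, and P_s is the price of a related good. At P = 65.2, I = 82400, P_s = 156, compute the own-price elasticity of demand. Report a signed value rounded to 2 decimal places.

At the given values, Q = 36390 − 171(65.2) + 0.393(82400) − 127(156) = 37812.
∂Q/∂P = −171.
E = (-171) × (65.2/37812) = -0.2948…

-0.29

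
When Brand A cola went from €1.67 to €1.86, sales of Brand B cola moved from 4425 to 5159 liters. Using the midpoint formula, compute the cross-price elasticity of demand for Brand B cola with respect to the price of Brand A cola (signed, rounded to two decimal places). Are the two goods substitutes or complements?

1.42; substitutes

%ΔQ_{Brand B cola} = (5159 − 4425)/avg = 734/4792 = 0.153171…
%ΔP_{Brand A cola} = (1.86 − 1.67)/avg = 0.19/1.765 = 0.107648…
E_cross = (734/4792) / (0.19/1.765) = 1.4228…
E_cross > 0 ⇒ the goods are substitutes.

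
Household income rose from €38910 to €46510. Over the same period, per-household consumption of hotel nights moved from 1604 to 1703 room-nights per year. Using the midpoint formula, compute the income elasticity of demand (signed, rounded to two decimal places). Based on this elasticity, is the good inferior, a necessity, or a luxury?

0.34; necessity

%ΔQ = (1703 − 1604)/[( 1604 + 1703)/2] = 99/1653.5 = 0.059872…
%ΔIncome = (46510 − 38910)/[( 38910 + 46510)/2] = 7600/42710 = 0.177944…
E_income = (99/1653.5) / (7600/42710) = 0.3364…
0 < E_income < 1 ⇒ normal good, necessity.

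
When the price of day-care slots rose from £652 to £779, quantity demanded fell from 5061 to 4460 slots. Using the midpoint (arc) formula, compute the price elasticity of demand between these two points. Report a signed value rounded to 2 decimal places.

%ΔQ = (4460 − 5061) / [(5061 + 4460)/2] = -601/4760.5 = -0.126247…
%ΔP = (779 − 652) / [(652 + 779)/2] = 127/715.5 = 0.177498…
Arc Ed = %ΔQ / %ΔP = (-601/4760.5) / (127/715.5) = -0.7112…

-0.71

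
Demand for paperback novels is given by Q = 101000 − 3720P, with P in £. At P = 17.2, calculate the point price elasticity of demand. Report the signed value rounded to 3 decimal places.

-1.729

dQ/dP = −3720. At P = 17.2, Q = 101000 − 3720(17.2) = 37016.
Ed = (dQ/dP)·(P/Q) = −3720 × (17.2/37016) = -1.72854…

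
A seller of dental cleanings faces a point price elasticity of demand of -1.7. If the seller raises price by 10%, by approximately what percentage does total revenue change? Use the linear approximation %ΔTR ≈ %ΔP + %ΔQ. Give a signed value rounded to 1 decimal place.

%ΔQ ≈ Ed × %ΔP = (-1.7) × (+10%) = -17.0000%
%ΔTR ≈ %ΔP + %ΔQ = (+10%) + (-17.0000%) = -7.0000%

-7.0%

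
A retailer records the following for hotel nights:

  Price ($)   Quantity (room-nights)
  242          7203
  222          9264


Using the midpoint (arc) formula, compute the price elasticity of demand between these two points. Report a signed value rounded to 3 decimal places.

-2.904

%ΔQ = (9264 − 7203) / [(7203 + 9264)/2] = 2061/8233.5 = 0.250318…
%ΔP = (222 − 242) / [(242 + 222)/2] = -20/232 = -0.086206…
Arc Ed = %ΔQ / %ΔP = (2061/8233.5) / (-20/232) = -2.90369…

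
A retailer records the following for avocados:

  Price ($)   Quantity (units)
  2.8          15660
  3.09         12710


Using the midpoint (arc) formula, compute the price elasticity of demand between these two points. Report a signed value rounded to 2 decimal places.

-2.11

%ΔQ = (12710 − 15660) / [(15660 + 12710)/2] = -2950/14185 = -0.207966…
%ΔP = (3.09 − 2.8) / [(2.8 + 3.09)/2] = 0.29/2.945 = 0.098471…
Arc Ed = %ΔQ / %ΔP = (-2950/14185) / (0.29/2.945) = -2.1119…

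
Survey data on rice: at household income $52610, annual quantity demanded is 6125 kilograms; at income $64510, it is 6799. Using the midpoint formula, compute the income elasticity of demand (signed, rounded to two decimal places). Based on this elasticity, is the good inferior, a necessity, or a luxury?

%ΔQ = (6799 − 6125)/[( 6125 + 6799)/2] = 674/6462 = 0.104302…
%ΔIncome = (64510 − 52610)/[( 52610 + 64510)/2] = 11900/58560 = 0.203210…
E_income = (674/6462) / (11900/58560) = 0.5132…
0 < E_income < 1 ⇒ normal good, necessity.

0.51; necessity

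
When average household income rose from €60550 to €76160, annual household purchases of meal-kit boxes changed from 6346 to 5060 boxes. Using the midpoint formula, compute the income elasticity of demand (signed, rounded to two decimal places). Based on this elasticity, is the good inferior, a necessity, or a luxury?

-0.99; inferior

%ΔQ = (5060 − 6346)/[( 6346 + 5060)/2] = -1286/5703 = -0.225495…
%ΔIncome = (76160 − 60550)/[( 60550 + 76160)/2] = 15610/68355 = 0.228366…
E_income = (-1286/5703) / (15610/68355) = -0.9874…
E_income < 0 ⇒ inferior good.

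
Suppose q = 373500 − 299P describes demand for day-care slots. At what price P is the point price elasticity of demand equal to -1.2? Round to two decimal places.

681.36

Ed = −299P/(373500 − 299P). Set this equal to -1.2:
299P = 1.2·(373500 − 299P) ⇒ 299P(1 + 1.2) = 1.2·373500
P = 1.2·373500 / (299·2.2) = 681.3621…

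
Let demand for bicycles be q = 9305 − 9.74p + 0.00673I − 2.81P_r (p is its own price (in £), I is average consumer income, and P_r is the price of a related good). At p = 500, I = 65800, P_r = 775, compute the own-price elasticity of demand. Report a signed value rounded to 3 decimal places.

At the given values, q = 9305 − 9.74(500) + 0.00673(65800) − 2.81(775) = 2700.084.
∂q/∂p = −9.74.
E = (-9.74) × (500/2700.084) = -1.80364…

-1.804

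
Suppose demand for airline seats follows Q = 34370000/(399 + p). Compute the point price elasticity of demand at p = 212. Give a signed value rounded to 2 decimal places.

dQ/dp = −34370000/(399 + p)² = -92.0655. At p = 212, Q = 56252.
Ed = (dQ/dp)·(p/Q) = (-92.0655) × (212/56252) = -0.3469…

-0.35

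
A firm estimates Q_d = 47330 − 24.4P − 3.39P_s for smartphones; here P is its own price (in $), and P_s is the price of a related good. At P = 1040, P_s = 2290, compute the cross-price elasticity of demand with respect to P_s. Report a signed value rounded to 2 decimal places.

-0.55

At the given values, Q_d = 47330 − 24.4(1040) − 3.39(2290) = 14190.9.
∂Q_d/∂P_s = -3.39.
E = (-3.39) × (2290/14190.9) = -0.5470…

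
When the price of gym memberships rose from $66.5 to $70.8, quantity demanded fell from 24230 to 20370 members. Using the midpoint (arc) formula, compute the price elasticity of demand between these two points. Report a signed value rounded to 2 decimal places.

%ΔQ = (20370 − 24230) / [(24230 + 20370)/2] = -3860/22300 = -0.173094…
%ΔP = (70.8 − 66.5) / [(66.5 + 70.8)/2] = 4.3/68.65 = 0.062636…
Arc Ed = %ΔQ / %ΔP = (-3860/22300) / (4.3/68.65) = -2.7634…

-2.76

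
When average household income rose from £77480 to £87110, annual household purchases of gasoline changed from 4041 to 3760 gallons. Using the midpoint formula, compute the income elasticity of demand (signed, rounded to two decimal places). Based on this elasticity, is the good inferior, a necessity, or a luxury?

-0.62; inferior

%ΔQ = (3760 − 4041)/[( 4041 + 3760)/2] = -281/3900.5 = -0.072042…
%ΔIncome = (87110 − 77480)/[( 77480 + 87110)/2] = 9630/82295 = 0.117018…
E_income = (-281/3900.5) / (9630/82295) = -0.6156…
E_income < 0 ⇒ inferior good.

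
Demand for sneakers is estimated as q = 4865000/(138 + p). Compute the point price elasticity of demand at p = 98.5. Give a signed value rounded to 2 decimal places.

dq/dp = −4865000/(138 + p)² = -86.9802. At p = 98.5, q = 20570.8.
Ed = (dq/dp)·(p/q) = (-86.9802) × (98.5/20570.8) = -0.4164…

-0.42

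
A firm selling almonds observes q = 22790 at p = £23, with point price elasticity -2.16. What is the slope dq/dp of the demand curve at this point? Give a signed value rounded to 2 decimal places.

-2140.28

Ed = (dq/dp)·(p/q) ⇒ dq/dp = Ed·q/p = (-2.16)·22790/23 = -2140.2782…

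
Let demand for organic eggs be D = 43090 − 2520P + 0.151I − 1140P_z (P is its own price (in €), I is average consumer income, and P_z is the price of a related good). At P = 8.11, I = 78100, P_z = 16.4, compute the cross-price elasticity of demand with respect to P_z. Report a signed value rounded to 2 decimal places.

-1.19

At the given values, D = 43090 − 2520(8.11) + 0.151(78100) − 1140(16.4) = 15749.9.
∂D/∂P_z = -1140.
E = (-1140) × (16.4/15749.9) = -1.1870…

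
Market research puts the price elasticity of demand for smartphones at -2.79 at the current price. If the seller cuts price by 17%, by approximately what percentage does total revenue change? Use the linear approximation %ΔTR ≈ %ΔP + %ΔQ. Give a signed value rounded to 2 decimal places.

%ΔQ ≈ Ed × %ΔP = (-2.79) × (-17%) = +47.4300%
%ΔTR ≈ %ΔP + %ΔQ = (-17%) + (+47.4300%) = +30.4300%

+30.43%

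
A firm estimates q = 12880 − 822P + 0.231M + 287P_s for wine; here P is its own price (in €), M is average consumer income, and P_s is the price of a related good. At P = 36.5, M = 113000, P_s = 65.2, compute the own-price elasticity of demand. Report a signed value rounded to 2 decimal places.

-1.08

At the given values, q = 12880 − 822(36.5) + 0.231(113000) + 287(65.2) = 27692.4.
∂q/∂P = −822.
E = (-822) × (36.5/27692.4) = -1.0834…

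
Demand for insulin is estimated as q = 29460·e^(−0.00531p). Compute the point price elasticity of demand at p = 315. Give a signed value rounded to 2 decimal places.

-1.67

dq/dp = −0.00531·q = -29.37. At p = 315, q = 5531.08.
Ed = (dq/dp)·(p/q) = (-29.37) × (315/5531.08) = -1.6726…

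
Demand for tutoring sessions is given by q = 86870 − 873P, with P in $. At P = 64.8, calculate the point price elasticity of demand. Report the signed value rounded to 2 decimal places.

dq/dP = −873. At P = 64.8, q = 86870 − 873(64.8) = 30299.6.
Ed = (dq/dP)·(P/q) = −873 × (64.8/30299.6) = -1.8670…

-1.87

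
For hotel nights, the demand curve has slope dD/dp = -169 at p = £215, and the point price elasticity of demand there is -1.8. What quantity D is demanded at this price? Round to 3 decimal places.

20186.111

Ed = (dD/dp)·(p/D) ⇒ D = (dD/dp)·p/Ed = (-169)·215/(-1.8) = 20186.11111…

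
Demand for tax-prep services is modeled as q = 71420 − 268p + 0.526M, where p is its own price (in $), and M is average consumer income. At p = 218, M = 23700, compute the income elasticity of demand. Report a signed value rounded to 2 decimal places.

0.49

At the given values, q = 71420 − 268(218) + 0.526(23700) = 25462.2.
∂q/∂M = 0.526.
E = (0.526) × (23700/25462.2) = 0.4895…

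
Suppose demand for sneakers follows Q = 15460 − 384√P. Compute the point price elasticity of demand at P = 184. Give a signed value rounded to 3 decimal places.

-0.254

dQ/dP = −384/(2√P) = -14.1544. At P = 184, Q = 10251.2.
Ed = (dQ/dP)·(P/Q) = (-14.1544) × (184/10251.2) = -0.25406…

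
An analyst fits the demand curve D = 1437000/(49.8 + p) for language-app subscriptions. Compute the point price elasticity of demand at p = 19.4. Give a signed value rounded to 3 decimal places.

dD/dp = −1437000/(49.8 + p)² = -300.085. At p = 19.4, D = 20765.9.
Ed = (dD/dp)·(p/D) = (-300.085) × (19.4/20765.9) = -0.28034…

-0.280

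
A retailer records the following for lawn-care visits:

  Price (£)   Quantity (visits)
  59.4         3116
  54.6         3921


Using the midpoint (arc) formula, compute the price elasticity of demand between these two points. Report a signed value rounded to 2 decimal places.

-2.72

%ΔQ = (3921 − 3116) / [(3116 + 3921)/2] = 805/3518.5 = 0.228790…
%ΔP = (54.6 − 59.4) / [(59.4 + 54.6)/2] = -4.8/57 = -0.084210…
Arc Ed = %ΔQ / %ΔP = (805/3518.5) / (-4.8/57) = -2.7168…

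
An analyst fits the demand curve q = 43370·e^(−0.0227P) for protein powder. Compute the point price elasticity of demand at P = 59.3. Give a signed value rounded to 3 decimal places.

dq/dP = −0.0227·q = -256.217. At P = 59.3, q = 11287.1.
Ed = (dq/dP)·(P/q) = (-256.217) × (59.3/11287.1) = -1.34611

-1.346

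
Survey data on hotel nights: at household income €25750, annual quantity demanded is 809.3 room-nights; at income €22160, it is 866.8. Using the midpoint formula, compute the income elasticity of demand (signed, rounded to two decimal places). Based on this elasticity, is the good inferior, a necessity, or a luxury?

-0.46; inferior

%ΔQ = (866.8 − 809.3)/[( 809.3 + 866.8)/2] = 57.5/838.05 = 0.068611…
%ΔIncome = (22160 − 25750)/[( 25750 + 22160)/2] = -3590/23955 = -0.149864…
E_income = (57.5/838.05) / (-3590/23955) = -0.4578…
E_income < 0 ⇒ inferior good.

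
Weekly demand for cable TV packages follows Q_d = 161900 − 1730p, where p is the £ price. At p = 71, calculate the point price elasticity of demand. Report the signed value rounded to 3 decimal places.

-3.144

dQ_d/dp = −1730. At p = 71, Q_d = 161900 − 1730(71) = 39070.
Ed = (dQ_d/dp)·(p/Q_d) = −1730 × (71/39070) = -3.14384…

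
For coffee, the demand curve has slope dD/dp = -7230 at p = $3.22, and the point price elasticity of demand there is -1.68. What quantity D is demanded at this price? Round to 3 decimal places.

13857.500

Ed = (dD/dp)·(p/D) ⇒ D = (dD/dp)·p/Ed = (-7230)·3.22/(-1.68) = 13857.5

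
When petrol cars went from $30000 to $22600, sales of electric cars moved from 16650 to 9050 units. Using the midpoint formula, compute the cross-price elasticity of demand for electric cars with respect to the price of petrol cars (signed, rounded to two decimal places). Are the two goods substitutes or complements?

2.10; substitutes

%ΔQ_{electric cars} = (9050 − 16650)/avg = -7600/12850 = -0.591439…
%ΔP_{petrol cars} = (22600 − 30000)/avg = -7400/26300 = -0.281368…
E_cross = (-7600/12850) / (-7400/26300) = 2.1020…
E_cross > 0 ⇒ the goods are substitutes.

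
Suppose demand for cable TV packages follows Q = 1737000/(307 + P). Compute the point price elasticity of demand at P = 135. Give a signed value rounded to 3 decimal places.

dQ/dP = −1737000/(307 + P)² = -8.8911. At P = 135, Q = 3929.86.
Ed = (dQ/dP)·(P/Q) = (-8.8911) × (135/3929.86) = -0.30542…

-0.305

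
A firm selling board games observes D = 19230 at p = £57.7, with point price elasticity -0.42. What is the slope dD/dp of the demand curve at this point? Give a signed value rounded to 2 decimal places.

-139.98

Ed = (dD/dp)·(p/D) ⇒ dD/dp = Ed·D/p = (-0.42)·19230/57.7 = -139.9757…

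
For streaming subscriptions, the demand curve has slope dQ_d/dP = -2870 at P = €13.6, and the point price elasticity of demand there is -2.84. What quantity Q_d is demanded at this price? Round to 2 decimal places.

13743.66

Ed = (dQ_d/dP)·(P/Q_d) ⇒ Q_d = (dQ_d/dP)·P/Ed = (-2870)·13.6/(-2.84) = 13743.6619…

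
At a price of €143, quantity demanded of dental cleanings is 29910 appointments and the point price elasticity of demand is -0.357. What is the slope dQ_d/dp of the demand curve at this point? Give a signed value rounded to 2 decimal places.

Ed = (dQ_d/dp)·(p/Q_d) ⇒ dQ_d/dp = Ed·Q_d/p = (-0.357)·29910/143 = -74.6704…

-74.67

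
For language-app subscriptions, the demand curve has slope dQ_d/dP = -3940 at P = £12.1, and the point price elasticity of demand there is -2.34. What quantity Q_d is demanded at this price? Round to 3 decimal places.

Ed = (dQ_d/dP)·(P/Q_d) ⇒ Q_d = (dQ_d/dP)·P/Ed = (-3940)·12.1/(-2.34) = 20373.50427…

20373.504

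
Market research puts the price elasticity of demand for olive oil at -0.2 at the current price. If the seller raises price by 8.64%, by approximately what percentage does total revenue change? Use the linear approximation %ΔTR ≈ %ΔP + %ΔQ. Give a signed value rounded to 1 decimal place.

%ΔQ ≈ Ed × %ΔP = (-0.2) × (+8.64%) = -1.7280%
%ΔTR ≈ %ΔP + %ΔQ = (+8.64%) + (-1.7280%) = +6.9120%

+6.9%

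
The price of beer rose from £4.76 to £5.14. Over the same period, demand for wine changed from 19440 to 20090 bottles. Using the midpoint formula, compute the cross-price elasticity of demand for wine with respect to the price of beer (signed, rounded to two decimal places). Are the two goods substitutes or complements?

0.43; substitutes

%ΔQ_{wine} = (20090 − 19440)/avg = 650/19765 = 0.032886…
%ΔP_{beer} = (5.14 − 4.76)/avg = 0.38/4.95 = 0.076767…
E_cross = (650/19765) / (0.38/4.95) = 0.4283…
E_cross > 0 ⇒ the goods are substitutes.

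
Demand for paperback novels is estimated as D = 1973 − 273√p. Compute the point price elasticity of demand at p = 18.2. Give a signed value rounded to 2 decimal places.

-0.72

dD/dp = −273/(2√p) = -31.9961. At p = 18.2, D = 808.342.
Ed = (dD/dp)·(p/D) = (-31.9961) × (18.2/808.342) = -0.7203…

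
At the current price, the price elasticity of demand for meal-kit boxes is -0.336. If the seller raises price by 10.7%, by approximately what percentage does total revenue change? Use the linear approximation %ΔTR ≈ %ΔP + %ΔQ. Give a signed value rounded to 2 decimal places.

+7.10%

%ΔQ ≈ Ed × %ΔP = (-0.336) × (+10.7%) = -3.5952%
%ΔTR ≈ %ΔP + %ΔQ = (+10.7%) + (-3.5952%) = +7.1048%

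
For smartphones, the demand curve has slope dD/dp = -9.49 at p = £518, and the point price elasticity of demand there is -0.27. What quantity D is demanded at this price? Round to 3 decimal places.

Ed = (dD/dp)·(p/D) ⇒ D = (dD/dp)·p/Ed = (-9.49)·518/(-0.27) = 18206.74074…

18206.741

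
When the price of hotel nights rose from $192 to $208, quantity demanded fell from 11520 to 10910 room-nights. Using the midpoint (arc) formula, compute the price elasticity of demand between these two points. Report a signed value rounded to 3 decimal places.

-0.680

%ΔQ = (10910 − 11520) / [(11520 + 10910)/2] = -610/11215 = -0.054391…
%ΔP = (208 − 192) / [(192 + 208)/2] = 16/200 = 0.08
Arc Ed = %ΔQ / %ΔP = (-610/11215) / (16/200) = -0.67989…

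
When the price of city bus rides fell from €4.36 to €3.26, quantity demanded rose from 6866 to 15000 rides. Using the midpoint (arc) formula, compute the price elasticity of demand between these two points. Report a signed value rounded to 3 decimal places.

%ΔQ = (15000 − 6866) / [(6866 + 15000)/2] = 8134/10933 = 0.743986…
%ΔP = (3.26 − 4.36) / [(4.36 + 3.26)/2] = -1.1/3.81 = -0.288713…
Arc Ed = %ΔQ / %ΔP = (8134/10933) / (-1.1/3.81) = -2.57689…

-2.577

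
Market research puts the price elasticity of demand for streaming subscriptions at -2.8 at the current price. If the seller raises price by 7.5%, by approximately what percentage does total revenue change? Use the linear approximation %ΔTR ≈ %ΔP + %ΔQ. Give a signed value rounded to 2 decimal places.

%ΔQ ≈ Ed × %ΔP = (-2.8) × (+7.5%) = -21.0000%
%ΔTR ≈ %ΔP + %ΔQ = (+7.5%) + (-21.0000%) = -13.5000%

-13.50%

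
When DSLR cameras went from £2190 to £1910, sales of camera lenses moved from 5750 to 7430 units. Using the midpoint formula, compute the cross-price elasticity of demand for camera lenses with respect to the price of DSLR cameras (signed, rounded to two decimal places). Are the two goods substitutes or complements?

%ΔQ_{camera lenses} = (7430 − 5750)/avg = 1680/6590 = 0.254931…
%ΔP_{DSLR cameras} = (1910 − 2190)/avg = -280/2050 = -0.136585…
E_cross = (1680/6590) / (-280/2050) = -1.8664…
E_cross < 0 ⇒ the goods are complements.

-1.87; complements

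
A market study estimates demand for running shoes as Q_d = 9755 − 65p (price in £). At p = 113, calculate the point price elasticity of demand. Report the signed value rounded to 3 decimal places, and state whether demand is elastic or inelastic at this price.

dQ_d/dp = −65. At p = 113, Q_d = 9755 − 65(113) = 2410.
Ed = (dQ_d/dp)·(p/Q_d) = −65 × (113/2410) = -3.04771…
|Ed| = 3.048 > 1, so demand is elastic.

-3.048; elastic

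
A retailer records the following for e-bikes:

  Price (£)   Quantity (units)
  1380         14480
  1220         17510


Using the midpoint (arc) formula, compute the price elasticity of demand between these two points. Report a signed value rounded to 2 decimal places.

-1.54

%ΔQ = (17510 − 14480) / [(14480 + 17510)/2] = 3030/15995 = 0.189434…
%ΔP = (1220 − 1380) / [(1380 + 1220)/2] = -160/1300 = -0.123076…
Arc Ed = %ΔQ / %ΔP = (3030/15995) / (-160/1300) = -1.5391…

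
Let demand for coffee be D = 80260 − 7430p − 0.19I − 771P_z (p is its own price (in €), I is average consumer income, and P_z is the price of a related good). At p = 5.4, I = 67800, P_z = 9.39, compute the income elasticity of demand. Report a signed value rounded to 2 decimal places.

At the given values, D = 80260 − 7430(5.4) − 0.19(67800) − 771(9.39) = 20016.31.
∂D/∂I = -0.19.
E = (-0.19) × (67800/20016.31) = -0.6435…

-0.64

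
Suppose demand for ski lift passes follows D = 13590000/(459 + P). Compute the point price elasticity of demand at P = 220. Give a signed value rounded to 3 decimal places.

dD/dP = −13590000/(459 + P)² = -29.4768. At P = 220, D = 20014.7.
Ed = (dD/dP)·(P/D) = (-29.4768) × (220/20014.7) = -0.32400…

-0.324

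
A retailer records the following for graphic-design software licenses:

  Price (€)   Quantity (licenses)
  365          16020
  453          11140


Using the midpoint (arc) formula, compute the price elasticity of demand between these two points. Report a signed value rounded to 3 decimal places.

-1.670

%ΔQ = (11140 − 16020) / [(16020 + 11140)/2] = -4880/13580 = -0.359351…
%ΔP = (453 − 365) / [(365 + 453)/2] = 88/409 = 0.215158…
Arc Ed = %ΔQ / %ΔP = (-4880/13580) / (88/409) = -1.67017…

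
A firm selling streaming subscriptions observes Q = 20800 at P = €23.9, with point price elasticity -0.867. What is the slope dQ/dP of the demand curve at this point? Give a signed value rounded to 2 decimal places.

-754.54

Ed = (dQ/dP)·(P/Q) ⇒ dQ/dP = Ed·Q/P = (-0.867)·20800/23.9 = -754.5439…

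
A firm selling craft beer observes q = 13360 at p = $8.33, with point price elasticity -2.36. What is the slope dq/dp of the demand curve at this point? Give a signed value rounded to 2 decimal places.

-3785.07

Ed = (dq/dp)·(p/q) ⇒ dq/dp = Ed·q/p = (-2.36)·13360/8.33 = -3785.0660…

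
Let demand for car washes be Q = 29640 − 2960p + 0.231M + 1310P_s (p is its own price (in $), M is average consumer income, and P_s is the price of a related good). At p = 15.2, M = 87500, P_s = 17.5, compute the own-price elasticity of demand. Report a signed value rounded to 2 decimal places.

-1.62

At the given values, Q = 29640 − 2960(15.2) + 0.231(87500) + 1310(17.5) = 27785.5.
∂Q/∂p = −2960.
E = (-2960) × (15.2/27785.5) = -1.6192…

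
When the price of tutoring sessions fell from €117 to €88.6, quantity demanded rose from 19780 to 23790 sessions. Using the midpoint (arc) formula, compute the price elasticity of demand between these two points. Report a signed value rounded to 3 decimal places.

-0.666

%ΔQ = (23790 − 19780) / [(19780 + 23790)/2] = 4010/21785 = 0.184071…
%ΔP = (88.6 − 117) / [(117 + 88.6)/2] = -28.4/102.8 = -0.276264…
Arc Ed = %ΔQ / %ΔP = (4010/21785) / (-28.4/102.8) = -0.66628…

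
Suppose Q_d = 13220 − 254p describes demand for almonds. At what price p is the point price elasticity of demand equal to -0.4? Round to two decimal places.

14.87

Ed = −254p/(13220 − 254p). Set this equal to -0.4:
254p = 0.4·(13220 − 254p) ⇒ 254p(1 + 0.4) = 0.4·13220
p = 0.4·13220 / (254·1.4) = 14.8706…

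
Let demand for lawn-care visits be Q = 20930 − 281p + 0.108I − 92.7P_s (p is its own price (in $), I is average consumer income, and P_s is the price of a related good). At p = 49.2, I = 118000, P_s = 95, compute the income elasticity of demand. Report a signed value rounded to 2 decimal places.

1.15

At the given values, Q = 20930 − 281(49.2) + 0.108(118000) − 92.7(95) = 11042.3.
∂Q/∂I = 0.108.
E = (0.108) × (118000/11042.3) = 1.1541…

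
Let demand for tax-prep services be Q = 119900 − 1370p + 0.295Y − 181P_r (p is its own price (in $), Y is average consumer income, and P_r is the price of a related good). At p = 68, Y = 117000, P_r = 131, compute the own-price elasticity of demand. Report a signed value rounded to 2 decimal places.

At the given values, Q = 119900 − 1370(68) + 0.295(117000) − 181(131) = 37544.
∂Q/∂p = −1370.
E = (-1370) × (68/37544) = -2.4813…

-2.48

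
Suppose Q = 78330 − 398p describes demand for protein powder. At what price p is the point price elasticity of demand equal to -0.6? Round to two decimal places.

Ed = −398p/(78330 − 398p). Set this equal to -0.6:
398p = 0.6·(78330 − 398p) ⇒ 398p(1 + 0.6) = 0.6·78330
p = 0.6·78330 / (398·1.6) = 73.8033…

73.80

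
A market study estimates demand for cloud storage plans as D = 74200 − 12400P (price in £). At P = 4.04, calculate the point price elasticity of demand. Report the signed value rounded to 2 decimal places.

dD/dP = −12400. At P = 4.04, D = 74200 − 12400(4.04) = 24104.
Ed = (dD/dP)·(P/D) = −12400 × (4.04/24104) = -2.0783…

-2.08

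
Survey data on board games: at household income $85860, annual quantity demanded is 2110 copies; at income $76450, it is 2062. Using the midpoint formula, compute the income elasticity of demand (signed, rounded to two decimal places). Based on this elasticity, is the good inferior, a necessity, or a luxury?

%ΔQ = (2062 − 2110)/[( 2110 + 2062)/2] = -48/2086 = -0.023010…
%ΔIncome = (76450 − 85860)/[( 85860 + 76450)/2] = -9410/81155 = -0.115950…
E_income = (-48/2086) / (-9410/81155) = 0.1984…
0 < E_income < 1 ⇒ normal good, necessity.

0.20; necessity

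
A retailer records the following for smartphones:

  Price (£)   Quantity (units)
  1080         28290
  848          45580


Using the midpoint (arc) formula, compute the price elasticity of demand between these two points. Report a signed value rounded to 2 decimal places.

-1.95

%ΔQ = (45580 − 28290) / [(28290 + 45580)/2] = 17290/36935 = 0.468119…
%ΔP = (848 − 1080) / [(1080 + 848)/2] = -232/964 = -0.240663…
Arc Ed = %ΔQ / %ΔP = (17290/36935) / (-232/964) = -1.9451…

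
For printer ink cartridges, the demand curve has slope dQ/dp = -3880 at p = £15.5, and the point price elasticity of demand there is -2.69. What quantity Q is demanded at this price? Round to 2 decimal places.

22356.88

Ed = (dQ/dp)·(p/Q) ⇒ Q = (dQ/dp)·p/Ed = (-3880)·15.5/(-2.69) = 22356.8773…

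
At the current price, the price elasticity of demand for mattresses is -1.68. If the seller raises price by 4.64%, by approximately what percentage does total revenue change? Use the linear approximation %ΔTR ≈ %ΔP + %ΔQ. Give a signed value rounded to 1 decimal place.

-3.2%

%ΔQ ≈ Ed × %ΔP = (-1.68) × (+4.64%) = -7.7952%
%ΔTR ≈ %ΔP + %ΔQ = (+4.64%) + (-7.7952%) = -3.1552%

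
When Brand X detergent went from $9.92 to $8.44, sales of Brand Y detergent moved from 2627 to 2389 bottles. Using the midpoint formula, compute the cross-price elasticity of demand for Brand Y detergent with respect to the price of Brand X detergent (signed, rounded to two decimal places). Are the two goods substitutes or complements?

0.59; substitutes

%ΔQ_{Brand Y detergent} = (2389 − 2627)/avg = -238/2508 = -0.094896…
%ΔP_{Brand X detergent} = (8.44 − 9.92)/avg = -1.48/9.18 = -0.161220…
E_cross = (-238/2508) / (-1.48/9.18) = 0.5886…
E_cross > 0 ⇒ the goods are substitutes.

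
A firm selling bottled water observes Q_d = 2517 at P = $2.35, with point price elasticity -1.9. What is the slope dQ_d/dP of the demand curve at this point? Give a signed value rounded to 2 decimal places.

-2035.02

Ed = (dQ_d/dP)·(P/Q_d) ⇒ dQ_d/dP = Ed·Q_d/P = (-1.9)·2517/2.35 = -2035.0212…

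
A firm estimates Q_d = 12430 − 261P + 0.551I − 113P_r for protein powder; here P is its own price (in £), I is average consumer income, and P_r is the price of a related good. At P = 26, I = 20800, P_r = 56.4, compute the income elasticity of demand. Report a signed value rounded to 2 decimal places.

At the given values, Q_d = 12430 − 261(26) + 0.551(20800) − 113(56.4) = 10731.6.
∂Q_d/∂I = 0.551.
E = (0.551) × (20800/10731.6) = 1.0679…

1.07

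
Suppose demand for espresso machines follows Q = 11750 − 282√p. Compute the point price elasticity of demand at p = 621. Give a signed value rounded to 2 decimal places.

-0.74

dQ/dp = −282/(2√p) = -5.65814. At p = 621, Q = 4722.6.
Ed = (dQ/dp)·(p/Q) = (-5.65814) × (621/4722.6) = -0.7440…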